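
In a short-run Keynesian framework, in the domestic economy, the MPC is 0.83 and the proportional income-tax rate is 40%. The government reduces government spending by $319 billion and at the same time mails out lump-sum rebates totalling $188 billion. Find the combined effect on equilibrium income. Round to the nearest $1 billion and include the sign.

−$325 billion

Expenditure multiplier = 1/(1 − c(1−t)) = 1/(1 − 0.83×0.6) = 1/0.502 ≈ 1.992.
ΔG contributes k·ΔG = (−$319 billion) / 0.502 ≈ −$635.5 billion.
ΔT of −$188 billion changes first-round spending by −c·ΔT = +$156.04 billion, contributing k·(−c·ΔT) = (+$156.04 billion) / 0.502 ≈ +$310.8 billion.
Net ΔY = k(ΔG − c·ΔT) = (−$162.96 billion) / 0.502 ≈ −$325 billion.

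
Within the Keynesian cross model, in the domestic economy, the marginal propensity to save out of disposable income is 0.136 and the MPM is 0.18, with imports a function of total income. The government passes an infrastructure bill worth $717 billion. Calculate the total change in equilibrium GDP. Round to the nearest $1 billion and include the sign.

MPC = 1 − MPS = 1 − 0.136 = 0.864.
Spending multiplier = 1/(1 − c + m) = 1/(1 − 0.864 + 0.18) = 1/0.316 ≈ 3.165.
ΔY = k × ΔG = (+$717 billion) / 0.316 ≈ +$2,269 billion.

+$2,269 billion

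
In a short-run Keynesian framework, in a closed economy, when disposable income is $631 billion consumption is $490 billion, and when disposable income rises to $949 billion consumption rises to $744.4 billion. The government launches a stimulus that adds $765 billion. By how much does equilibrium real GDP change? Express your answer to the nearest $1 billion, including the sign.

+$3,825 billion

MPC = ΔC/ΔYd = (744.4 − 490)/(949 − 631) = 254.4/318 = 0.8.
Expenditure multiplier = 1/(1 − MPC) = 1/(1 − 0.8) = 1/0.2 = 5.
ΔY = k × ΔG = (+$765 billion) / 0.2 = +$3,825 billion.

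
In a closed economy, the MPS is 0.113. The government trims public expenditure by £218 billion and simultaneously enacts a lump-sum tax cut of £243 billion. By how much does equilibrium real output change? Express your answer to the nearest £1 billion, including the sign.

−£22 billion

MPC = 1 − MPS = 1 − 0.113 = 0.887.
Expenditure multiplier = 1/(1 − MPC) = 1/(1 − 0.887) = 1/0.113 ≈ 8.85.
ΔG contributes k·ΔG = (−£218 billion) / 0.113 ≈ −£1,929.2 billion.
ΔT of −£243 billion changes first-round spending by −c·ΔT = +£215.541 billion, contributing k·(−c·ΔT) = (+£215.541 billion) / 0.113 ≈ +£1,907.4 billion.
Net ΔY = k(ΔG − c·ΔT) = (−£2.459 billion) / 0.113 ≈ −£22 billion.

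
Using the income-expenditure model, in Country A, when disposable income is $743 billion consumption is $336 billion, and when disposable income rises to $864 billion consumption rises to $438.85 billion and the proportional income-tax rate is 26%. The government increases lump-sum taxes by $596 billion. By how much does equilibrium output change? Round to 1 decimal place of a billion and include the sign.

MPC = ΔC/ΔYd = (438.85 − 336)/(864 − 743) = 102.85/121 = 0.85.
A lump-sum tax change of +$596 billion shifts disposable income by −$596 billion; first-round consumption changes by −c × ΔT = −0.85 × (+$596 billion) = −$506.6 billion.
Expenditure multiplier = 1/(1 − c(1−t)) = 1/(1 − 0.85×0.74) = 1/0.371 ≈ 2.695.
The tax multiplier is −c × k ≈ −2.291, so ΔY = k × (−c·ΔT) = (−$506.6 billion) / 0.371 ≈ −$1,365.5 billion.

−$1,365.5 billion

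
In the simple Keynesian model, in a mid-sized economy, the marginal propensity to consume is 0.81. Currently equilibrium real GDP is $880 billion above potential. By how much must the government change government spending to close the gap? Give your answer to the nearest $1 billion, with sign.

−$167 billion

Spending multiplier = 1/(1 − MPC) = 1/(1 − 0.81) = 1/0.19 ≈ 5.263.
Need ΔY = −$880 billion, so ΔG = ΔY/k = (−$880 billion) × 0.19 ≈ −$167 billion.
The government should cut government spending by $167 billion.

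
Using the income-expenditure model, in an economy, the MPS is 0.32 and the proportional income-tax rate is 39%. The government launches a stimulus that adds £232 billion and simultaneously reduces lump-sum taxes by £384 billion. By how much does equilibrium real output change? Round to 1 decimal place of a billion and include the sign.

MPC = 1 − MPS = 1 − 0.32 = 0.68.
Expenditure multiplier = 1/(1 − c(1−t)) = 1/(1 − 0.68×0.61) = 1/0.5852 ≈ 1.709.
ΔG contributes k·ΔG = (+£232 billion) / 0.5852 ≈ +£396.4 billion.
ΔT of −£384 billion changes first-round spending by −c·ΔT = +£261.12 billion, contributing k·(−c·ΔT) = (+£261.12 billion) / 0.5852 ≈ +£446.2 billion.
Net ΔY = k(ΔG − c·ΔT) = (+£493.12 billion) / 0.5852 ≈ +£842.7 billion.

+£842.7 billion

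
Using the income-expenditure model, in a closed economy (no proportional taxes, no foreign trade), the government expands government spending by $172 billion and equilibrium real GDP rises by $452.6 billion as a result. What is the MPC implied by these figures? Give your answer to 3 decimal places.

0.620

Implied spending multiplier k = ΔY/ΔG = 452.6/172 ≈ 2.6314.
Since k = 1/(1 − MPC), MPC = 1 − 1/k = 1 − ΔG/ΔY = 1 − 172/452.6 ≈ 0.620.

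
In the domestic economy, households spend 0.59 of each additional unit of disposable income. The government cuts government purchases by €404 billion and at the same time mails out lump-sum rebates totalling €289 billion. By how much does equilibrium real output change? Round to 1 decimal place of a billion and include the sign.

−€569.5 billion

Expenditure multiplier = 1/(1 − MPC) = 1/(1 − 0.59) = 1/0.41 ≈ 2.439.
ΔG contributes k·ΔG = (−€404 billion) / 0.41 ≈ −€985.4 billion.
ΔT of −€289 billion changes first-round spending by −c·ΔT = +€170.51 billion, contributing k·(−c·ΔT) = (+€170.51 billion) / 0.41 ≈ +€415.9 billion.
Net ΔY = k(ΔG − c·ΔT) = (−€233.49 billion) / 0.41 ≈ −€569.5 billion.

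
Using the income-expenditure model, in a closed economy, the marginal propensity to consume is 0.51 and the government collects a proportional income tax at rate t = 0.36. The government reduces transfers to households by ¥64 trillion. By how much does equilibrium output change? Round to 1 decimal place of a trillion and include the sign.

−¥48.5 trillion

The transfer change shifts disposable income by −¥64 trillion, so first-round consumption changes by c·ΔTR = 0.51 × (−¥64 trillion) = −¥32.64 trillion.
Expenditure multiplier = 1/(1 − c(1−t)) = 1/(1 − 0.51×0.64) = 1/0.6736 ≈ 1.485.
The transfer multiplier is c × k ≈ 0.757, so ΔY = k × (c·ΔTR) = (−¥32.64 trillion) / 0.6736 ≈ −¥48.5 trillion.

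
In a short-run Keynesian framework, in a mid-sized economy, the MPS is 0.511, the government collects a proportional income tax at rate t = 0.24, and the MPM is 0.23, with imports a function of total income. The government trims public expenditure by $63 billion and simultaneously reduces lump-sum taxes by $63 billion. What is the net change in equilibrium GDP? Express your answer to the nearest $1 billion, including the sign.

MPC = 1 − MPS = 1 − 0.511 = 0.489.
Expenditure multiplier = 1/(1 − c(1−t) + m) = 1/(1 − 0.489×0.76 + 0.23) = 1/0.85836 ≈ 1.165.
ΔG contributes k·ΔG = (−$63 billion) / 0.85836 ≈ −$73.4 billion.
ΔT of −$63 billion changes first-round spending by −c·ΔT = +$30.807 billion, contributing k·(−c·ΔT) = (+$30.807 billion) / 0.85836 ≈ +$35.9 billion.
Net ΔY = k(ΔG − c·ΔT) = (−$32.193 billion) / 0.85836 ≈ −$38 billion.

−$38 billion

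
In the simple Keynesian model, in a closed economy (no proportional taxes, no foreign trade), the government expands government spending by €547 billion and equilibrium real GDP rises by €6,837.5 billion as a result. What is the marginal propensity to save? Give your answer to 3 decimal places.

0.080

Implied spending multiplier k = ΔY/ΔG = 6,837.5/547 = 12.5.
Since k = 1/(1 − MPC), MPC = 1 − 1/k = 1 − ΔG/ΔY = 1 − 547/6,837.5 = 0.920.
MPS = 1 − MPC = 0.080.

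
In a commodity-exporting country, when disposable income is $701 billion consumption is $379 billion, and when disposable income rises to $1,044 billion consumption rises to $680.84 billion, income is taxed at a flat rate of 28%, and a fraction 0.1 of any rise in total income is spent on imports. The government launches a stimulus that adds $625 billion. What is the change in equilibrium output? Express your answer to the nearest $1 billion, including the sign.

MPC = ΔC/ΔYd = (680.84 − 379)/(1,044 − 701) = 301.84/343 = 0.88.
Expenditure multiplier = 1/(1 − c(1−t) + m) = 1/(1 − 0.88×0.72 + 0.1) = 1/0.4664 ≈ 2.144.
ΔY = k × ΔG = (+$625 billion) / 0.4664 ≈ +$1,340 billion.

+$1,340 billion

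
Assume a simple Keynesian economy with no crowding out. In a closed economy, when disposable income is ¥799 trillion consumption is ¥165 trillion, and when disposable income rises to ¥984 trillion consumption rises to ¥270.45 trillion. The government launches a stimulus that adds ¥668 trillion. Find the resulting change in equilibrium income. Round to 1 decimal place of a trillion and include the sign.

MPC = ΔC/ΔYd = (270.45 − 165)/(984 − 799) = 105.45/185 = 0.57.
Spending multiplier = 1/(1 − MPC) = 1/(1 − 0.57) = 1/0.43 ≈ 2.326.
ΔY = k × ΔG = (+¥668 trillion) / 0.43 ≈ +¥1,553.5 trillion.

+¥1,553.5 trillion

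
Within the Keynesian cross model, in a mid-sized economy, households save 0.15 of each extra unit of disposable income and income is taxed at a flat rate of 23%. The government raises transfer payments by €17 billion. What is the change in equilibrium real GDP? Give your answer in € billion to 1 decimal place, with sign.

MPC = 1 − MPS = 1 − 0.15 = 0.85.
The transfer change shifts disposable income by +€17 billion, so first-round consumption changes by c·ΔTR = 0.85 × (+€17 billion) = +€14.45 billion.
Expenditure multiplier = 1/(1 − c(1−t)) = 1/(1 − 0.85×0.77) = 1/0.3455 ≈ 2.894.
The transfer multiplier is c × k ≈ 2.46, so ΔY = k × (c·ΔTR) = (+€14.45 billion) / 0.3455 ≈ +€41.8 billion.

+€41.8 billion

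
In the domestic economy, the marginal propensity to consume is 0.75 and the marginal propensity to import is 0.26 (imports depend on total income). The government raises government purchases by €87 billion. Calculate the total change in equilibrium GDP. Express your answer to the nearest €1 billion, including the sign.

Spending multiplier = 1/(1 − c + m) = 1/(1 − 0.75 + 0.26) = 1/0.51 ≈ 1.961.
ΔY = k × ΔG = (+€87 billion) / 0.51 ≈ +€171 billion.

+€171 billion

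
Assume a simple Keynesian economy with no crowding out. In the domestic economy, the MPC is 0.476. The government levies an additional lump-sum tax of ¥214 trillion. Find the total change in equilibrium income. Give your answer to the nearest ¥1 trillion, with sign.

A lump-sum tax change of +¥214 trillion shifts disposable income by −¥214 trillion; first-round consumption changes by −c × ΔT = −0.476 × (+¥214 trillion) = −¥101.864 trillion.
Expenditure multiplier = 1/(1 − MPC) = 1/(1 − 0.476) = 1/0.524 ≈ 1.908.
The tax multiplier is −c × k ≈ −0.908, so ΔY = k × (−c·ΔT) = (−¥101.864 trillion) / 0.524 ≈ −¥194 trillion.

−¥194 trillion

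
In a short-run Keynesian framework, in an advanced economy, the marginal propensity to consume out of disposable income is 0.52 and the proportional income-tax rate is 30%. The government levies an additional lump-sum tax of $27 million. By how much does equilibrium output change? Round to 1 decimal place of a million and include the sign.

A lump-sum tax change of +$27 million shifts disposable income by −$27 million; first-round consumption changes by −c × ΔT = −0.52 × (+$27 million) = −$14.04 million.
Expenditure multiplier = 1/(1 − c(1−t)) = 1/(1 − 0.52×0.7) = 1/0.636 ≈ 1.572.
The tax multiplier is −c × k ≈ −0.818, so ΔY = k × (−c·ΔT) = (−$14.04 million) / 0.636 ≈ −$22.1 million.

−$22.1 million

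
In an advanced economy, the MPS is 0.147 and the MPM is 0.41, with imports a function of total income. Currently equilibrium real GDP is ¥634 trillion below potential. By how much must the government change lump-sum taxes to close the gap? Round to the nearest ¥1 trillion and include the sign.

MPC = 1 − MPS = 1 − 0.147 = 0.853.
Spending multiplier = 1/(1 − c + m) = 1/(1 − 0.853 + 0.41) = 1/0.557 ≈ 1.795.
Tax multiplier = −c·k = −0.853/0.557 ≈ −1.531. Need ΔY = +¥634 trillion, so ΔT = ΔY/(−c·k) = −(+¥634 trillion) × 0.557 / 0.853 ≈ −¥414 trillion.
The government should cut lump-sum taxes by ¥414 trillion.

−¥414 trillion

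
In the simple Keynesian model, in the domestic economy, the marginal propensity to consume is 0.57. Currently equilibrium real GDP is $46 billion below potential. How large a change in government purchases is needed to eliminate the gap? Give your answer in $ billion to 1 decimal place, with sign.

Spending multiplier = 1/(1 − MPC) = 1/(1 − 0.57) = 1/0.43 ≈ 2.326.
Need ΔY = +$46 billion, so ΔG = ΔY/k = (+$46 billion) × 0.43 ≈ +$19.8 billion.
The government should increase government purchases by $19.8 billion.

+$19.8 billion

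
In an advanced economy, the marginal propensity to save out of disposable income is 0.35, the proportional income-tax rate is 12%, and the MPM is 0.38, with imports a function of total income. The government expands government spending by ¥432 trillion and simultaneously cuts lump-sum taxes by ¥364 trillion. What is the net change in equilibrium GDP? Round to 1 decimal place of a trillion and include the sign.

+¥827.5 trillion

MPC = 1 − MPS = 1 − 0.35 = 0.65.
Expenditure multiplier = 1/(1 − c(1−t) + m) = 1/(1 − 0.65×0.88 + 0.38) = 1/0.808 ≈ 1.238.
ΔG contributes k·ΔG = (+¥432 trillion) / 0.808 ≈ +¥534.7 trillion.
ΔT of −¥364 trillion changes first-round spending by −c·ΔT = +¥236.6 trillion, contributing k·(−c·ΔT) = (+¥236.6 trillion) / 0.808 ≈ +¥292.8 trillion.
Net ΔY = k(ΔG − c·ΔT) = (+¥668.6 trillion) / 0.808 ≈ +¥827.5 trillion.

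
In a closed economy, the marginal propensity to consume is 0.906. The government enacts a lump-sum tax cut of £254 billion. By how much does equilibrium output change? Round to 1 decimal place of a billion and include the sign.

A lump-sum tax change of −£254 billion shifts disposable income by +£254 billion; first-round consumption changes by −c × ΔT = −0.906 × (−£254 billion) = +£230.124 billion.
Expenditure multiplier = 1/(1 − MPC) = 1/(1 − 0.906) = 1/0.094 ≈ 10.638.
The tax multiplier is −c × k ≈ −9.638, so ΔY = k × (−c·ΔT) = (+£230.124 billion) / 0.094 ≈ +£2,448.1 billion.

+£2,448.1 billion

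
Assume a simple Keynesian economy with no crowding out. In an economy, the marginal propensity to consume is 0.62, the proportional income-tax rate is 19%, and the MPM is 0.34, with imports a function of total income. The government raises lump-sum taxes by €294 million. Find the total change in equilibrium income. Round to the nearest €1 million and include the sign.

−€218 million

A lump-sum tax change of +€294 million shifts disposable income by −€294 million; first-round consumption changes by −c × ΔT = −0.62 × (+€294 million) = −€182.28 million.
Expenditure multiplier = 1/(1 − c(1−t) + m) = 1/(1 − 0.62×0.81 + 0.34) = 1/0.8378 ≈ 1.194.
The tax multiplier is −c × k ≈ −0.74, so ΔY = k × (−c·ΔT) = (−€182.28 million) / 0.8378 ≈ −€218 million.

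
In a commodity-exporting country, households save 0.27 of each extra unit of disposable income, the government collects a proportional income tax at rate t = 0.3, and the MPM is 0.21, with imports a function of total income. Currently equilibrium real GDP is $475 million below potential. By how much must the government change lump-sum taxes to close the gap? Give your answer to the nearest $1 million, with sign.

−$455 million

MPC = 1 − MPS = 1 − 0.27 = 0.73.
Spending multiplier = 1/(1 − c(1−t) + m) = 1/(1 − 0.73×0.7 + 0.21) = 1/0.699 ≈ 1.431.
Tax multiplier = −c·k = −0.73/0.699 ≈ −1.044. Need ΔY = +$475 million, so ΔT = ΔY/(−c·k) = −(+$475 million) × 0.699 / 0.73 ≈ −$455 million.
The government should cut lump-sum taxes by $455 million.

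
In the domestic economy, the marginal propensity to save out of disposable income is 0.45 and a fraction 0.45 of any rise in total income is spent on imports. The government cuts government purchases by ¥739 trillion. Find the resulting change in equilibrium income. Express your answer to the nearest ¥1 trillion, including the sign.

MPC = 1 − MPS = 1 − 0.45 = 0.55.
Expenditure multiplier = 1/(1 − c + m) = 1/(1 − 0.55 + 0.45) = 1/0.9 ≈ 1.111.
ΔY = k × ΔG = (−¥739 trillion) / 0.9 ≈ −¥821 trillion.

−¥821 trillion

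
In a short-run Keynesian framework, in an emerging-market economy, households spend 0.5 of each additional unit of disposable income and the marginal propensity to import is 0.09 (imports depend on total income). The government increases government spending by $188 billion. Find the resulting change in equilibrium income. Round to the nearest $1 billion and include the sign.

Government-spending multiplier = 1/(1 − c + m) = 1/(1 − 0.5 + 0.09) = 1/0.59 ≈ 1.695.
ΔY = k × ΔG = (+$188 billion) / 0.59 ≈ +$319 billion.

+$319 billion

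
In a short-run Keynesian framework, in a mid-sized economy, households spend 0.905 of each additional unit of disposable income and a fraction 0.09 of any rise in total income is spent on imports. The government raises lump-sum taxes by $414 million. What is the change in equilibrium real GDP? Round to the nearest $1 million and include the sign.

−$2,025 million

A lump-sum tax change of +$414 million shifts disposable income by −$414 million; first-round consumption changes by −c × ΔT = −0.905 × (+$414 million) = −$374.67 million.
Expenditure multiplier = 1/(1 − c + m) = 1/(1 − 0.905 + 0.09) = 1/0.185 ≈ 5.405.
The tax multiplier is −c × k ≈ −4.892, so ΔY = k × (−c·ΔT) = (−$374.67 million) / 0.185 ≈ −$2,025 million.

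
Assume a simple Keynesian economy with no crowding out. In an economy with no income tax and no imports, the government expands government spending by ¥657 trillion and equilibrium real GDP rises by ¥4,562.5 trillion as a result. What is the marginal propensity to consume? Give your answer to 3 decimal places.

Implied spending multiplier k = ΔY/ΔG = 4,562.5/657 ≈ 6.9444.
Since k = 1/(1 − MPC), MPC = 1 − 1/k = 1 − ΔG/ΔY = 1 − 657/4,562.5 = 0.856.

0.856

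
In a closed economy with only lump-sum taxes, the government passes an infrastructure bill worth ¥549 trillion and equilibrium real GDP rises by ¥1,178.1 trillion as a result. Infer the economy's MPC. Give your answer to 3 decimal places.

Implied spending multiplier k = ΔY/ΔG = 1,178.1/549 ≈ 2.1459.
Since k = 1/(1 − MPC), MPC = 1 − 1/k = 1 − ΔG/ΔY = 1 − 549/1,178.1 ≈ 0.534.

0.534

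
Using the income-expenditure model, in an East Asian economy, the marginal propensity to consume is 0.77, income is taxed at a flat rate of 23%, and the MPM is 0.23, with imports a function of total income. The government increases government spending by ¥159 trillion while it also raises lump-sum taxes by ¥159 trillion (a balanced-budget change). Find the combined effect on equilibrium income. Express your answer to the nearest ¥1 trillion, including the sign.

Expenditure multiplier = 1/(1 − c(1−t) + m) = 1/(1 − 0.77×0.77 + 0.23) = 1/0.6371 ≈ 1.57.
ΔG contributes k·ΔG = (+¥159 trillion) / 0.6371 ≈ +¥249.6 trillion.
ΔT of +¥159 trillion changes first-round spending by −c·ΔT = −¥122.43 trillion, contributing k·(−c·ΔT) = (−¥122.43 trillion) / 0.6371 ≈ −¥192.2 trillion.
Net ΔY = k(ΔG − c·ΔT) = (+¥36.57 trillion) / 0.6371 ≈ +¥57 trillion.

+¥57 trillion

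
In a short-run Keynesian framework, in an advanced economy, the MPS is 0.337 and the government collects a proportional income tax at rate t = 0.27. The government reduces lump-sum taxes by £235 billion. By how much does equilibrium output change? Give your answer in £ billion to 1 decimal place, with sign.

+£301.9 billion

MPC = 1 − MPS = 1 − 0.337 = 0.663.
A lump-sum tax change of −£235 billion shifts disposable income by +£235 billion; first-round consumption changes by −c × ΔT = −0.663 × (−£235 billion) = +£155.805 billion.
Expenditure multiplier = 1/(1 − c(1−t)) = 1/(1 − 0.663×0.73) = 1/0.51601 ≈ 1.938.
The tax multiplier is −c × k ≈ −1.285, so ΔY = k × (−c·ΔT) = (+£155.805 billion) / 0.51601 ≈ +£301.9 billion.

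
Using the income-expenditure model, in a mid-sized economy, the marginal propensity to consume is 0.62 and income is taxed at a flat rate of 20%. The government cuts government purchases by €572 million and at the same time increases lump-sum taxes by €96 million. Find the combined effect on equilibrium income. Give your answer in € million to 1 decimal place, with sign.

−€1,253.0 million

Expenditure multiplier = 1/(1 − c(1−t)) = 1/(1 − 0.62×0.8) = 1/0.504 ≈ 1.984.
ΔG contributes k·ΔG = (−€572 million) / 0.504 ≈ −€1,134.9 million.
ΔT of +€96 million changes first-round spending by −c·ΔT = −€59.52 million, contributing k·(−c·ΔT) = (−€59.52 million) / 0.504 ≈ −€118.1 million.
Net ΔY = k(ΔG − c·ΔT) = (−€631.52 million) / 0.504 ≈ −€1,253 million.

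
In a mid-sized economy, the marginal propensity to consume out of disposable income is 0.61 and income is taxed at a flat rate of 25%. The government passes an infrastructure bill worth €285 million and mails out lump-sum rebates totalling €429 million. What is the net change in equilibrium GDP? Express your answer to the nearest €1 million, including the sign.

+€1,008 million

Expenditure multiplier = 1/(1 − c(1−t)) = 1/(1 − 0.61×0.75) = 1/0.5425 ≈ 1.843.
ΔG contributes k·ΔG = (+€285 million) / 0.5425 ≈ +€525.3 million.
ΔT of −€429 million changes first-round spending by −c·ΔT = +€261.69 million, contributing k·(−c·ΔT) = (+€261.69 million) / 0.5425 ≈ +€482.4 million.
Net ΔY = k(ΔG − c·ΔT) = (+€546.69 million) / 0.5425 ≈ +€1,008 million.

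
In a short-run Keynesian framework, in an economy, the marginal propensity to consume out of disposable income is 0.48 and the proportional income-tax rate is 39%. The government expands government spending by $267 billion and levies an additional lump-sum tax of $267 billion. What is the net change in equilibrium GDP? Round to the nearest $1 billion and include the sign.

+$196 billion

Expenditure multiplier = 1/(1 − c(1−t)) = 1/(1 − 0.48×0.61) = 1/0.7072 ≈ 1.414.
ΔG contributes k·ΔG = (+$267 billion) / 0.7072 ≈ +$377.5 billion.
ΔT of +$267 billion changes first-round spending by −c·ΔT = −$128.16 billion, contributing k·(−c·ΔT) = (−$128.16 billion) / 0.7072 ≈ −$181.2 billion.
Net ΔY = k(ΔG − c·ΔT) = (+$138.84 billion) / 0.7072 ≈ +$196 billion.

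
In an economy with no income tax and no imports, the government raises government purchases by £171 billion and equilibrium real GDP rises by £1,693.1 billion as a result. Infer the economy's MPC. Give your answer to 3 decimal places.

Implied spending multiplier k = ΔY/ΔG = 1,693.1/171 ≈ 9.9012.
Since k = 1/(1 − MPC), MPC = 1 − 1/k = 1 − ΔG/ΔY = 1 − 171/1,693.1 ≈ 0.899.

0.899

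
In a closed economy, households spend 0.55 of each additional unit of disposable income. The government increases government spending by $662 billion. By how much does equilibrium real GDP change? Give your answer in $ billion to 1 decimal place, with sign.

+$1,471.1 billion

Spending multiplier = 1/(1 − MPC) = 1/(1 − 0.55) = 1/0.45 ≈ 2.222.
ΔY = k × ΔG = (+$662 billion) / 0.45 ≈ +$1,471.1 billion.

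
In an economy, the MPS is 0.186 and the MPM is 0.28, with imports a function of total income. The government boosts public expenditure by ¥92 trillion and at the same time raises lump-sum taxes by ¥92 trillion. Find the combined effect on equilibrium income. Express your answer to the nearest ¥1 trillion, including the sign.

MPC = 1 − MPS = 1 − 0.186 = 0.814.
Expenditure multiplier = 1/(1 − c + m) = 1/(1 − 0.814 + 0.28) = 1/0.466 ≈ 2.146.
ΔG contributes k·ΔG = (+¥92 trillion) / 0.466 ≈ +¥197.4 trillion.
ΔT of +¥92 trillion changes first-round spending by −c·ΔT = −¥74.888 trillion, contributing k·(−c·ΔT) = (−¥74.888 trillion) / 0.466 ≈ −¥160.7 trillion.
Net ΔY = k(ΔG − c·ΔT) = (+¥17.112 trillion) / 0.466 ≈ +¥37 trillion.

+¥37 trillion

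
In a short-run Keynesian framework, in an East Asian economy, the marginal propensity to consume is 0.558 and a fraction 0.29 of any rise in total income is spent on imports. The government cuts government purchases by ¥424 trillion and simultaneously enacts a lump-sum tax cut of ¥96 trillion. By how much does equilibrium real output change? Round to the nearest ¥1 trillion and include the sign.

−¥506 trillion

Expenditure multiplier = 1/(1 − c + m) = 1/(1 − 0.558 + 0.29) = 1/0.732 ≈ 1.366.
ΔG contributes k·ΔG = (−¥424 trillion) / 0.732 ≈ −¥579.2 trillion.
ΔT of −¥96 trillion changes first-round spending by −c·ΔT = +¥53.568 trillion, contributing k·(−c·ΔT) = (+¥53.568 trillion) / 0.732 ≈ +¥73.2 trillion.
Net ΔY = k(ΔG − c·ΔT) = (−¥370.432 trillion) / 0.732 ≈ −¥506 trillion.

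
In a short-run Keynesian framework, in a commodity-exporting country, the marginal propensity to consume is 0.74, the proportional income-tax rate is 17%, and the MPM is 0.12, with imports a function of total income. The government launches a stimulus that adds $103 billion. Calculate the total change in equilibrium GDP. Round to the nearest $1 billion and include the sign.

Expenditure multiplier = 1/(1 − c(1−t) + m) = 1/(1 − 0.74×0.83 + 0.12) = 1/0.5058 ≈ 1.977.
ΔY = k × ΔG = (+$103 billion) / 0.5058 ≈ +$204 billion.

+$204 billion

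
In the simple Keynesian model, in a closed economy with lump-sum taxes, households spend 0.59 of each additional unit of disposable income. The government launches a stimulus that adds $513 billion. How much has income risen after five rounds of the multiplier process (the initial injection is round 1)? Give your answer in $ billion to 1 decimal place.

$1,161.8 billion

Round 1 adds ΔG = $513 billion; each later round is MPC = 0.59 times the previous.
After 5 rounds: 513 + 302.67 + 178.5753 + 105.359427 + 62.16206193 = ΔG·(1 − c^5)/(1 − c) = 513 × (1 − 0.0714924299)/0.41 ≈ $1,161.8 billion.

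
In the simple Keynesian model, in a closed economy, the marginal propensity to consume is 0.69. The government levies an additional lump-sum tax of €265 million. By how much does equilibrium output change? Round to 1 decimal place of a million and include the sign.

−€589.8 million

A lump-sum tax change of +€265 million shifts disposable income by −€265 million; first-round consumption changes by −c × ΔT = −0.69 × (+€265 million) = −€182.85 million.
Expenditure multiplier = 1/(1 − MPC) = 1/(1 − 0.69) = 1/0.31 ≈ 3.226.
The tax multiplier is −c × k ≈ −2.226, so ΔY = k × (−c·ΔT) = (−€182.85 million) / 0.31 ≈ −€589.8 million.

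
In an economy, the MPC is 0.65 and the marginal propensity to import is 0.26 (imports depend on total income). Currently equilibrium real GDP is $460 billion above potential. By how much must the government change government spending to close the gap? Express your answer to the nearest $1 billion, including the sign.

−$281 billion

Spending multiplier = 1/(1 − c + m) = 1/(1 − 0.65 + 0.26) = 1/0.61 ≈ 1.639.
Need ΔY = −$460 billion, so ΔG = ΔY/k = (−$460 billion) × 0.61 ≈ −$281 billion.
The government should cut government spending by $281 billion.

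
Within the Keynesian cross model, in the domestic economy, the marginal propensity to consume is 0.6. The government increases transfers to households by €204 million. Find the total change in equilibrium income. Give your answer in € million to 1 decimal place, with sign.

The transfer change shifts disposable income by +€204 million, so first-round consumption changes by c·ΔTR = 0.6 × (+€204 million) = +€122.4 million.
Expenditure multiplier = 1/(1 − MPC) = 1/(1 − 0.6) = 1/0.4 = 2.5.
The transfer multiplier is c × k = 1.5, so ΔY = k × (c·ΔTR) = (+€122.4 million) / 0.4 = +€306 million.

+€306.0 million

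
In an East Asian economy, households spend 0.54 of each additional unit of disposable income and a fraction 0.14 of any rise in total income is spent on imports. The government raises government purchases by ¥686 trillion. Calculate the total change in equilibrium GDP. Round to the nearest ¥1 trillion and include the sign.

+¥1,143 trillion

Government-spending multiplier = 1/(1 − c + m) = 1/(1 − 0.54 + 0.14) = 1/0.6 ≈ 1.667.
ΔY = k × ΔG = (+¥686 trillion) / 0.6 ≈ +¥1,143 trillion.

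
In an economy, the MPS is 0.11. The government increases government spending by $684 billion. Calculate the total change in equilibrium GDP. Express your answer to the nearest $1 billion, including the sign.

+$6,218 billion

MPC = 1 − MPS = 1 − 0.11 = 0.89.
Expenditure multiplier = 1/(1 − MPC) = 1/(1 − 0.89) = 1/0.11 ≈ 9.091.
ΔY = k × ΔG = (+$684 billion) / 0.11 ≈ +$6,218 billion.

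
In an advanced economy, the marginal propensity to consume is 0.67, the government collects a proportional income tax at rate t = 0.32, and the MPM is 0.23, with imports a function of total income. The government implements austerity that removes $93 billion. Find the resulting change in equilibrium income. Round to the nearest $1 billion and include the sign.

−$120 billion

Government-spending multiplier = 1/(1 − c(1−t) + m) = 1/(1 − 0.67×0.68 + 0.23) = 1/0.7744 ≈ 1.291.
ΔY = k × ΔG = (−$93 billion) / 0.7744 ≈ −$120 billion.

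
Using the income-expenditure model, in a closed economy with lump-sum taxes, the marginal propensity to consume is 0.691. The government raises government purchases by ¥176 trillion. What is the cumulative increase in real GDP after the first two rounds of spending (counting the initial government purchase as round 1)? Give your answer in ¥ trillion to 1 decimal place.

Round 1 adds ΔG = ¥176 trillion; each later round is MPC = 0.691 times the previous.
After 2 rounds: 176 + 121.616 = ΔG·(1 − c^2)/(1 − c) = 176 × (1 − 0.477481)/0.309 ≈ ¥297.6 trillion.

¥297.6 trillion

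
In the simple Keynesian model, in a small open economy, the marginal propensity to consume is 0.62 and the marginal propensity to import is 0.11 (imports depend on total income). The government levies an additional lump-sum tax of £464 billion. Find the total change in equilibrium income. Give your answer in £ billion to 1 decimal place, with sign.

A lump-sum tax change of +£464 billion shifts disposable income by −£464 billion; first-round consumption changes by −c × ΔT = −0.62 × (+£464 billion) = −£287.68 billion.
Expenditure multiplier = 1/(1 − c + m) = 1/(1 − 0.62 + 0.11) = 1/0.49 ≈ 2.041.
The tax multiplier is −c × k ≈ −1.265, so ΔY = k × (−c·ΔT) = (−£287.68 billion) / 0.49 ≈ −£587.1 billion.

−£587.1 billion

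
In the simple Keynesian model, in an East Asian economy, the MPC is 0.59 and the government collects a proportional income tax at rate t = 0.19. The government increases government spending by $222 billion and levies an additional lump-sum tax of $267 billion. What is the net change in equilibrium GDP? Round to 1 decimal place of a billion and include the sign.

Expenditure multiplier = 1/(1 − c(1−t)) = 1/(1 − 0.59×0.81) = 1/0.5221 ≈ 1.915.
ΔG contributes k·ΔG = (+$222 billion) / 0.5221 ≈ +$425.2 billion.
ΔT of +$267 billion changes first-round spending by −c·ΔT = −$157.53 billion, contributing k·(−c·ΔT) = (−$157.53 billion) / 0.5221 ≈ −$301.7 billion.
Net ΔY = k(ΔG − c·ΔT) = (+$64.47 billion) / 0.5221 ≈ +$123.5 billion.

+$123.5 billion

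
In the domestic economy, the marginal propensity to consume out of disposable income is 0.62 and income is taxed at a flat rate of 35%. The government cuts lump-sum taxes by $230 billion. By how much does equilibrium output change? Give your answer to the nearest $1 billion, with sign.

+$239 billion

A lump-sum tax change of −$230 billion shifts disposable income by +$230 billion; first-round consumption changes by −c × ΔT = −0.62 × (−$230 billion) = +$142.6 billion.
Expenditure multiplier = 1/(1 − c(1−t)) = 1/(1 − 0.62×0.65) = 1/0.597 ≈ 1.675.
The tax multiplier is −c × k ≈ −1.039, so ΔY = k × (−c·ΔT) = (+$142.6 billion) / 0.597 ≈ +$239 billion.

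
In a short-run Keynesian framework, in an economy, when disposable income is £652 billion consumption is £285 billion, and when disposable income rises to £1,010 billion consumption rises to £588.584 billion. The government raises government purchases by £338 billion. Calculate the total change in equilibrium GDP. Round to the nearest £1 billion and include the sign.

+£2,224 billion

MPC = ΔC/ΔYd = (588.584 − 285)/(1,010 − 652) = 303.584/358 = 0.848.
Spending multiplier = 1/(1 − MPC) = 1/(1 − 0.848) = 1/0.152 ≈ 6.579.
ΔY = k × ΔG = (+£338 billion) / 0.152 ≈ +£2,224 billion.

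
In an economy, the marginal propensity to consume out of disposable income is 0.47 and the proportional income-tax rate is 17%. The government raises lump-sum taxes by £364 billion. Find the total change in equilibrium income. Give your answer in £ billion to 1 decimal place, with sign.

A lump-sum tax change of +£364 billion shifts disposable income by −£364 billion; first-round consumption changes by −c × ΔT = −0.47 × (+£364 billion) = −£171.08 billion.
Expenditure multiplier = 1/(1 − c(1−t)) = 1/(1 − 0.47×0.83) = 1/0.6099 ≈ 1.64.
The tax multiplier is −c × k ≈ −0.771, so ΔY = k × (−c·ΔT) = (−£171.08 billion) / 0.6099 ≈ −£280.5 billion.

−£280.5 billion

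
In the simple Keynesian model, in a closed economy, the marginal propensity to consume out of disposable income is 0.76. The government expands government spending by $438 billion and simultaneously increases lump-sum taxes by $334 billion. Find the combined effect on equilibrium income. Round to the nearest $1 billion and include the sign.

Expenditure multiplier = 1/(1 − MPC) = 1/(1 − 0.76) = 1/0.24 ≈ 4.167.
ΔG contributes k·ΔG = (+$438 billion) / 0.24 = +$1,825 billion.
ΔT of +$334 billion changes first-round spending by −c·ΔT = −$253.84 billion, contributing k·(−c·ΔT) = (−$253.84 billion) / 0.24 ≈ −$1,057.7 billion.
Net ΔY = k(ΔG − c·ΔT) = (+$184.16 billion) / 0.24 ≈ +$767 billion.

+$767 billion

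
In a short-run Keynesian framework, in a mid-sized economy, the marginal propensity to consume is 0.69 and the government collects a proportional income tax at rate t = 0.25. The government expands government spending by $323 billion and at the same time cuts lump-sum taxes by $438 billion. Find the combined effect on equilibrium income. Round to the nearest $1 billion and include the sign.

Expenditure multiplier = 1/(1 − c(1−t)) = 1/(1 − 0.69×0.75) = 1/0.4825 ≈ 2.073.
ΔG contributes k·ΔG = (+$323 billion) / 0.4825 ≈ +$669.4 billion.
ΔT of −$438 billion changes first-round spending by −c·ΔT = +$302.22 billion, contributing k·(−c·ΔT) = (+$302.22 billion) / 0.4825 ≈ +$626.4 billion.
Net ΔY = k(ΔG − c·ΔT) = (+$625.22 billion) / 0.4825 ≈ +$1,296 billion.

+$1,296 billion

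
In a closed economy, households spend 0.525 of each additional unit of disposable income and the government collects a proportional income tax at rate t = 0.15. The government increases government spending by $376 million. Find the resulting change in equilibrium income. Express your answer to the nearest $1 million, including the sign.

Government-spending multiplier = 1/(1 − c(1−t)) = 1/(1 − 0.525×0.85) = 1/0.55375 ≈ 1.806.
ΔY = k × ΔG = (+$376 million) / 0.55375 ≈ +$679 million.

+$679 million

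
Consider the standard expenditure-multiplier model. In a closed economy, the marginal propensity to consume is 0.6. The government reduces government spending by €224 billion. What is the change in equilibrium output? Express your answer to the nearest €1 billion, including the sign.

−€560 billion

Government-spending multiplier = 1/(1 − MPC) = 1/(1 − 0.6) = 1/0.4 = 2.5.
ΔY = k × ΔG = (−€224 billion) / 0.4 = −€560 billion.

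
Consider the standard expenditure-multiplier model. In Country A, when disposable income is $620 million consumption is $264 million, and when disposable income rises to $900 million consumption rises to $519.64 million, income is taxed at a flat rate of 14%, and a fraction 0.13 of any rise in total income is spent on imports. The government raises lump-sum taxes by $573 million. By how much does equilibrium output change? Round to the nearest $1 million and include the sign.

−$1,517 million

MPC = ΔC/ΔYd = (519.64 − 264)/(900 − 620) = 255.64/280 = 0.913.
A lump-sum tax change of +$573 million shifts disposable income by −$573 million; first-round consumption changes by −c × ΔT = −0.913 × (+$573 million) = −$523.149 million.
Expenditure multiplier = 1/(1 − c(1−t) + m) = 1/(1 − 0.913×0.86 + 0.13) = 1/0.34482 ≈ 2.9.
The tax multiplier is −c × k ≈ −2.648, so ΔY = k × (−c·ΔT) = (−$523.149 million) / 0.34482 ≈ −$1,517 million.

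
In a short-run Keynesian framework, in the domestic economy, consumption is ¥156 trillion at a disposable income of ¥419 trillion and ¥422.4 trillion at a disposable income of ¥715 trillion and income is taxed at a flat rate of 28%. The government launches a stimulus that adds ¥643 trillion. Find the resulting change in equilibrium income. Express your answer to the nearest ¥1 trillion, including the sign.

+¥1,827 trillion

MPC = ΔC/ΔYd = (422.4 − 156)/(715 − 419) = 266.4/296 = 0.9.
Expenditure multiplier = 1/(1 − c(1−t)) = 1/(1 − 0.9×0.72) = 1/0.352 ≈ 2.841.
ΔY = k × ΔG = (+¥643 trillion) / 0.352 ≈ +¥1,827 trillion.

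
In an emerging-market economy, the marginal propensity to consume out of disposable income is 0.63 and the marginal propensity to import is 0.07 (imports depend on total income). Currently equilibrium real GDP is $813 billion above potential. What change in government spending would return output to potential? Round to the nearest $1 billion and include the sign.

−$358 billion

Spending multiplier = 1/(1 − c + m) = 1/(1 − 0.63 + 0.07) = 1/0.44 ≈ 2.273.
Need ΔY = −$813 billion, so ΔG = ΔY/k = (−$813 billion) × 0.44 ≈ −$358 billion.
The government should cut government spending by $358 billion.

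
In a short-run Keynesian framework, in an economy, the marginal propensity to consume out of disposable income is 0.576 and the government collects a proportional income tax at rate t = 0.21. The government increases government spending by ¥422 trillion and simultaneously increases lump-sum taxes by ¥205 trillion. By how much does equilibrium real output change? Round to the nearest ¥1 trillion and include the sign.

+¥558 trillion

Expenditure multiplier = 1/(1 − c(1−t)) = 1/(1 − 0.576×0.79) = 1/0.54496 ≈ 1.835.
ΔG contributes k·ΔG = (+¥422 trillion) / 0.54496 ≈ +¥774.4 trillion.
ΔT of +¥205 trillion changes first-round spending by −c·ΔT = −¥118.08 trillion, contributing k·(−c·ΔT) = (−¥118.08 trillion) / 0.54496 ≈ −¥216.7 trillion.
Net ΔY = k(ΔG − c·ΔT) = (+¥303.92 trillion) / 0.54496 ≈ +¥558 trillion.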